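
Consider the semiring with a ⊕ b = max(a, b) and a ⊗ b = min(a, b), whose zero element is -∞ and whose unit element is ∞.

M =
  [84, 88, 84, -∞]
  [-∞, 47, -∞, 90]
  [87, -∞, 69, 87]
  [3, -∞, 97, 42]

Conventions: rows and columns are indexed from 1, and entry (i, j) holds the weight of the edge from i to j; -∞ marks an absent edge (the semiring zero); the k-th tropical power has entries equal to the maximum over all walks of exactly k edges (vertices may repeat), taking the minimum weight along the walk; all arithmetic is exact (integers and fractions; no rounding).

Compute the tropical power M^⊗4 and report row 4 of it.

M^⊗2:
  [84, 84, 84, 88]
  [3, 47, 90, 47]
  [84, 87, 87, 69]
  [87, 3, 69, 87]
M^⊗3:
  [84, 84, 88, 84]
  [87, 47, 69, 87]
  [87, 84, 84, 87]
  [84, 87, 87, 69]
M^⊗4:
  [87, 84, 84, 87]
  [84, 87, 87, 69]
  [84, 87, 87, 84]
  [87, 84, 84, 87]
Answer: row 4 of M^⊗4 = [87, 84, 84, 87]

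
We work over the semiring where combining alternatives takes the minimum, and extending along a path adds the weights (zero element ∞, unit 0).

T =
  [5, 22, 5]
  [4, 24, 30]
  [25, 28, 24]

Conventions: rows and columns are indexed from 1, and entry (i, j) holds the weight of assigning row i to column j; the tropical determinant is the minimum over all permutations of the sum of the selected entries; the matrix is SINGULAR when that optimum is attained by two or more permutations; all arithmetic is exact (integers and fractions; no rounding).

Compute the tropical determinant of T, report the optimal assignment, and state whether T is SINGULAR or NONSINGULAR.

σ = (1, 2, 3): 5 + 24 + 24 = 53
σ = (1, 3, 2): 5 + 30 + 28 = 63
σ = (2, 1, 3): 22 + 4 + 24 = 50
σ = (2, 3, 1): 22 + 30 + 25 = 77
σ = (3, 1, 2): 5 + 4 + 28 = 37
σ = (3, 2, 1): 5 + 24 + 25 = 54
Optimal value attained by: σ = (3, 1, 2).
Answer: det⊕(T) = 37; verdict: NONSINGULAR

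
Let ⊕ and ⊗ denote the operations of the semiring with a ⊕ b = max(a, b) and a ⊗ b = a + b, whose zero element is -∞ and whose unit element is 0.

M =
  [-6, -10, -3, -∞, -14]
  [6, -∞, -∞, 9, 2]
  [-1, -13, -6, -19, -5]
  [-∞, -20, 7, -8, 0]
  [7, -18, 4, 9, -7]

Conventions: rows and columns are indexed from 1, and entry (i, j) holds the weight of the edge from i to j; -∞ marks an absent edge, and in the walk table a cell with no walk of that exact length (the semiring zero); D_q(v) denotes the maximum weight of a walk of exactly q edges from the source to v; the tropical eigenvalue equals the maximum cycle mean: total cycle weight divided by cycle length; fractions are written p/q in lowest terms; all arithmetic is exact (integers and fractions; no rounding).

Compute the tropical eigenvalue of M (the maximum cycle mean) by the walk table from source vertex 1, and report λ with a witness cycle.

q=0: [0, -∞, -∞, -∞, -∞]
q=1: [-6, -10, -3, -∞, -14]
q=2: [-4, -16, -9, -1, -8]
q=3: [-1, -14, 6, 1, -1]
q=4: [6, -7, 8, 8, 1]
q=5: [8, -4, 15, 10, 8]
Optimal cycle mean attained by: cycle 4->5->4, total 0 + 9, length 2.
Answer: λ = 9/2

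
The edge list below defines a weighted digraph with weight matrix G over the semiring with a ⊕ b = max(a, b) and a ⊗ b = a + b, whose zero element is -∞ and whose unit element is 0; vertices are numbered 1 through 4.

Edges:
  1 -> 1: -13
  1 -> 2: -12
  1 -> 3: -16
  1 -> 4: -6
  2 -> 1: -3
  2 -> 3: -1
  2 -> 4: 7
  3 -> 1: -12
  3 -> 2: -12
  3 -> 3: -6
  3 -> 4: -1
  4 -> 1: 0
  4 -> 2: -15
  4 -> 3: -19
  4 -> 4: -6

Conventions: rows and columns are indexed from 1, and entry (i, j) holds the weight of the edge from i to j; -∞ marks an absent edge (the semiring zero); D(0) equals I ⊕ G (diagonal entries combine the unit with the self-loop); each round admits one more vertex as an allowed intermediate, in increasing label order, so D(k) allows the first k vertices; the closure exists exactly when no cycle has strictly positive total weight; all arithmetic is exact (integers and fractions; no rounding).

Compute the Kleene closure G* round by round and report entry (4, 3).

D(0):
  [0, -12, -16, -6]
  [-3, 0, -1, 7]
  [-12, -12, 0, -1]
  [0, -15, -19, 0]
D(1):
  [0, -12, -16, -6]
  [-3, 0, -1, 7]
  [-12, -12, 0, -1]
  [0, -12, -16, 0]
D(2):
  [0, -12, -13, -5]
  [-3, 0, -1, 7]
  [-12, -12, 0, -1]
  [0, -12, -13, 0]
D(3):
  [0, -12, -13, -5]
  [-3, 0, -1, 7]
  [-12, -12, 0, -1]
  [0, -12, -13, 0]
D(4):
  [0, -12, -13, -5]
  [7, 0, -1, 7]
  [-1, -12, 0, -1]
  [0, -12, -13, 0]
Answer: G*[4][3] = -13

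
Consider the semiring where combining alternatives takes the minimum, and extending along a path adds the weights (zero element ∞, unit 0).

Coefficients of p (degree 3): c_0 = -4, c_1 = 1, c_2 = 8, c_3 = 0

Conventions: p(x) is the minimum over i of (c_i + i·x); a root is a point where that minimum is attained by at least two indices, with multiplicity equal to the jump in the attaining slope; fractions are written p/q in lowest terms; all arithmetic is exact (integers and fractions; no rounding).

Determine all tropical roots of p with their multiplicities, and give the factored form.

hull edge (i=0, c=-4) to (i=3, c=0): slope 4/3, span 3
Factored form: p(x) = 0 ⊗ (x ⊕ (-4/3)) ⊗ (x ⊕ (-4/3)) ⊗ (x ⊕ (-4/3))
Answer: roots = -4/3 (mult 3)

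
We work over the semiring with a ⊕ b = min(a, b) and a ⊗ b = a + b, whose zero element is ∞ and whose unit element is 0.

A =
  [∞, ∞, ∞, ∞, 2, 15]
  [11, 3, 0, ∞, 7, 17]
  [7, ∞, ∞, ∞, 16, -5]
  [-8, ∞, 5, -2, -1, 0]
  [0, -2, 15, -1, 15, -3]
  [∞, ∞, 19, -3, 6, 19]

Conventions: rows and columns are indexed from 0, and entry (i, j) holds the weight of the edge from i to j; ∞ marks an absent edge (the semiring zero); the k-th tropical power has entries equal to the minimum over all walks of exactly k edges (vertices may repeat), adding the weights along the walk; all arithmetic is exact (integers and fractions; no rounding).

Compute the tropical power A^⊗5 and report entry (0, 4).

A^⊗2:
  [2, 0, 17, 1, 17, -1]
  [7, 5, 3, 6, 10, -5]
  [16, 14, 14, -8, 1, 13]
  [-10, -3, 3, -4, -6, -4]
  [-9, 1, -2, -6, -2, -1]
  [-11, 4, 2, -5, -4, -3]
A^⊗3:
  [-7, 3, 0, -4, 0, 1]
  [-2, 8, 5, -8, 1, -2]
  [-16, -1, -3, -10, -9, -8]
  [-12, -8, -3, -7, -8, -9]
  [-14, -4, -1, -8, -7, -7]
  [-13, -6, 0, -7, -9, -7]
A^⊗4:
  [-12, -2, 1, -6, -5, -5]
  [-16, -1, -3, -10, -9, -8]
  [-18, -11, -5, -12, -14, -12]
  [-15, -10, -8, -12, -10, -11]
  [-16, -9, -4, -10, -12, -10]
  [-15, -11, -6, -10, -11, -12]
A^⊗5:
  [-14, -7, -2, -8, -10, -8]
  [-18, -11, -5, -12, -14, -12]
  [-20, -16, -11, -15, -16, -17]
  [-20, -12, -10, -14, -13, -13]
  [-18, -14, -9, -13, -14, -15]
  [-18, -13, -11, -15, -13, -14]
Key observation: the optimum is the walk 0->4->5->3->0->4, with weight 2 + (-3) + (-3) + (-8) + 2 = -10.
Optimal value attained by: walk 0->4->5->3->0->4.
Answer: (A^⊗5)[0][4] = -10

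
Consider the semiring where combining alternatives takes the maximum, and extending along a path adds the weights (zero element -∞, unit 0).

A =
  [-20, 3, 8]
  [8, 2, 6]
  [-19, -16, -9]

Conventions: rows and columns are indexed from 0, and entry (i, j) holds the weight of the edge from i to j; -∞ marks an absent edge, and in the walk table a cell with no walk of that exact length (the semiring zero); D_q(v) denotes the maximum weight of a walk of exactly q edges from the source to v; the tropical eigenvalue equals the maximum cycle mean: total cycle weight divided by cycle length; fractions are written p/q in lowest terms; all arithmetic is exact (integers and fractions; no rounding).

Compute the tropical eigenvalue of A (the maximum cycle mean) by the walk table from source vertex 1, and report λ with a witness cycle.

q=0: [-∞, 0, -∞]
q=1: [8, 2, 6]
q=2: [10, 11, 16]
q=3: [19, 13, 18]
Optimal cycle mean attained by: cycle 0->1->0, total 3 + 8, length 2.
Answer: λ = 11/2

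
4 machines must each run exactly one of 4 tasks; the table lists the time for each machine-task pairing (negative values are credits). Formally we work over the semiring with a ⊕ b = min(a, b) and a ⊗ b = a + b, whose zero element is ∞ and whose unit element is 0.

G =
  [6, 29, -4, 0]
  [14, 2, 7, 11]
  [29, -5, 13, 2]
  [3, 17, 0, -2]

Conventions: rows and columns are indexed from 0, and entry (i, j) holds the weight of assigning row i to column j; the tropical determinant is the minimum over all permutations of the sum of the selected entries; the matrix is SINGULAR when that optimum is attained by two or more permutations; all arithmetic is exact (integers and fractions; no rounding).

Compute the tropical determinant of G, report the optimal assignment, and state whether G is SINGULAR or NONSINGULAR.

σ = (0, 1, 2, 3): 6 + 2 + 13 + (-2) = 19
σ = (0, 1, 3, 2): 6 + 2 + 2 + 0 = 10
σ = (0, 2, 1, 3): 6 + 7 + (-5) + (-2) = 6
σ = (0, 2, 3, 1): 6 + 7 + 2 + 17 = 32
σ = (0, 3, 1, 2): 6 + 11 + (-5) + 0 = 12
σ = (0, 3, 2, 1): 6 + 11 + 13 + 17 = 47
σ = (1, 0, 2, 3): 29 + 14 + 13 + (-2) = 54
σ = (1, 0, 3, 2): 29 + 14 + 2 + 0 = 45
σ = (1, 2, 0, 3): 29 + 7 + 29 + (-2) = 63
σ = (1, 2, 3, 0): 29 + 7 + 2 + 3 = 41
σ = (1, 3, 0, 2): 29 + 11 + 29 + 0 = 69
σ = (1, 3, 2, 0): 29 + 11 + 13 + 3 = 56
σ = (2, 0, 1, 3): (-4) + 14 + (-5) + (-2) = 3
σ = (2, 0, 3, 1): (-4) + 14 + 2 + 17 = 29
σ = (2, 1, 0, 3): (-4) + 2 + 29 + (-2) = 25
σ = (2, 1, 3, 0): (-4) + 2 + 2 + 3 = 3
σ = (2, 3, 0, 1): (-4) + 11 + 29 + 17 = 53
σ = (2, 3, 1, 0): (-4) + 11 + (-5) + 3 = 5
σ = (3, 0, 1, 2): 0 + 14 + (-5) + 0 = 9
σ = (3, 0, 2, 1): 0 + 14 + 13 + 17 = 44
σ = (3, 1, 0, 2): 0 + 2 + 29 + 0 = 31
σ = (3, 1, 2, 0): 0 + 2 + 13 + 3 = 18
σ = (3, 2, 0, 1): 0 + 7 + 29 + 17 = 53
σ = (3, 2, 1, 0): 0 + 7 + (-5) + 3 = 5
Optimal value attained by: σ = (2, 0, 1, 3).
Answer: det⊕(G) = 3; verdict: SINGULAR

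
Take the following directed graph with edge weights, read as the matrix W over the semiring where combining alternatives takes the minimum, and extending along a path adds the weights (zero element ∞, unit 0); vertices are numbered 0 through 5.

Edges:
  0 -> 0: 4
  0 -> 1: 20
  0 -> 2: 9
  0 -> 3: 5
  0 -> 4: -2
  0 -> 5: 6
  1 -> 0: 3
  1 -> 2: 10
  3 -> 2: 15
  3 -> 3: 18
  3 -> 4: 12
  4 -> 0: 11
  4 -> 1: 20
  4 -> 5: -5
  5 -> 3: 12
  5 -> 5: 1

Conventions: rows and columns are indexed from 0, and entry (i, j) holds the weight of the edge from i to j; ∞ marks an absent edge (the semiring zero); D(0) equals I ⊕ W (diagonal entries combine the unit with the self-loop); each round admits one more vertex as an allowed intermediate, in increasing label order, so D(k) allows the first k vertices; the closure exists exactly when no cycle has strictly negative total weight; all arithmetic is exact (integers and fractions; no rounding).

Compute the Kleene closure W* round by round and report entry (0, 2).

D(0):
  [0, 20, 9, 5, -2, 6]
  [3, 0, 10, ∞, ∞, ∞]
  [∞, ∞, 0, ∞, ∞, ∞]
  [∞, ∞, 15, 0, 12, ∞]
  [11, 20, ∞, ∞, 0, -5]
  [∞, ∞, ∞, 12, ∞, 0]
D(1):
  [0, 20, 9, 5, -2, 6]
  [3, 0, 10, 8, 1, 9]
  [∞, ∞, 0, ∞, ∞, ∞]
  [∞, ∞, 15, 0, 12, ∞]
  [11, 20, 20, 16, 0, -5]
  [∞, ∞, ∞, 12, ∞, 0]
D(2):
  [0, 20, 9, 5, -2, 6]
  [3, 0, 10, 8, 1, 9]
  [∞, ∞, 0, ∞, ∞, ∞]
  [∞, ∞, 15, 0, 12, ∞]
  [11, 20, 20, 16, 0, -5]
  [∞, ∞, ∞, 12, ∞, 0]
D(3):
  [0, 20, 9, 5, -2, 6]
  [3, 0, 10, 8, 1, 9]
  [∞, ∞, 0, ∞, ∞, ∞]
  [∞, ∞, 15, 0, 12, ∞]
  [11, 20, 20, 16, 0, -5]
  [∞, ∞, ∞, 12, ∞, 0]
D(4):
  [0, 20, 9, 5, -2, 6]
  [3, 0, 10, 8, 1, 9]
  [∞, ∞, 0, ∞, ∞, ∞]
  [∞, ∞, 15, 0, 12, ∞]
  [11, 20, 20, 16, 0, -5]
  [∞, ∞, 27, 12, 24, 0]
D(5):
  [0, 18, 9, 5, -2, -7]
  [3, 0, 10, 8, 1, -4]
  [∞, ∞, 0, ∞, ∞, ∞]
  [23, 32, 15, 0, 12, 7]
  [11, 20, 20, 16, 0, -5]
  [35, 44, 27, 12, 24, 0]
D(6):
  [0, 18, 9, 5, -2, -7]
  [3, 0, 10, 8, 1, -4]
  [∞, ∞, 0, ∞, ∞, ∞]
  [23, 32, 15, 0, 12, 7]
  [11, 20, 20, 7, 0, -5]
  [35, 44, 27, 12, 24, 0]
Answer: W*[0][2] = 9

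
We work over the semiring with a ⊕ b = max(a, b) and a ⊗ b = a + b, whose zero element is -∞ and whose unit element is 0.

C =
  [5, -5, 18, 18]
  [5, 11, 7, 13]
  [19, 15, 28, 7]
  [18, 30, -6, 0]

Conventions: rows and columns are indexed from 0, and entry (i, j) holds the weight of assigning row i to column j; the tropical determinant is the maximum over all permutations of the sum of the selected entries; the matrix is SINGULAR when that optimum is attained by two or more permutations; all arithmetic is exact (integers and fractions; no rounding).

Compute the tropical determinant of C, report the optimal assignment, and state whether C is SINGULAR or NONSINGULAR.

σ = (0, 1, 2, 3): 5 + 11 + 28 + 0 = 44
σ = (0, 1, 3, 2): 5 + 11 + 7 + (-6) = 17
σ = (0, 2, 1, 3): 5 + 7 + 15 + 0 = 27
σ = (0, 2, 3, 1): 5 + 7 + 7 + 30 = 49
σ = (0, 3, 1, 2): 5 + 13 + 15 + (-6) = 27
σ = (0, 3, 2, 1): 5 + 13 + 28 + 30 = 76
σ = (1, 0, 2, 3): (-5) + 5 + 28 + 0 = 28
σ = (1, 0, 3, 2): (-5) + 5 + 7 + (-6) = 1
σ = (1, 2, 0, 3): (-5) + 7 + 19 + 0 = 21
σ = (1, 2, 3, 0): (-5) + 7 + 7 + 18 = 27
σ = (1, 3, 0, 2): (-5) + 13 + 19 + (-6) = 21
σ = (1, 3, 2, 0): (-5) + 13 + 28 + 18 = 54
σ = (2, 0, 1, 3): 18 + 5 + 15 + 0 = 38
σ = (2, 0, 3, 1): 18 + 5 + 7 + 30 = 60
σ = (2, 1, 0, 3): 18 + 11 + 19 + 0 = 48
σ = (2, 1, 3, 0): 18 + 11 + 7 + 18 = 54
σ = (2, 3, 0, 1): 18 + 13 + 19 + 30 = 80
σ = (2, 3, 1, 0): 18 + 13 + 15 + 18 = 64
σ = (3, 0, 1, 2): 18 + 5 + 15 + (-6) = 32
σ = (3, 0, 2, 1): 18 + 5 + 28 + 30 = 81
σ = (3, 1, 0, 2): 18 + 11 + 19 + (-6) = 42
σ = (3, 1, 2, 0): 18 + 11 + 28 + 18 = 75
σ = (3, 2, 0, 1): 18 + 7 + 19 + 30 = 74
σ = (3, 2, 1, 0): 18 + 7 + 15 + 18 = 58
Optimal value attained by: σ = (3, 0, 2, 1).
Answer: det⊕(C) = 81; verdict: NONSINGULAR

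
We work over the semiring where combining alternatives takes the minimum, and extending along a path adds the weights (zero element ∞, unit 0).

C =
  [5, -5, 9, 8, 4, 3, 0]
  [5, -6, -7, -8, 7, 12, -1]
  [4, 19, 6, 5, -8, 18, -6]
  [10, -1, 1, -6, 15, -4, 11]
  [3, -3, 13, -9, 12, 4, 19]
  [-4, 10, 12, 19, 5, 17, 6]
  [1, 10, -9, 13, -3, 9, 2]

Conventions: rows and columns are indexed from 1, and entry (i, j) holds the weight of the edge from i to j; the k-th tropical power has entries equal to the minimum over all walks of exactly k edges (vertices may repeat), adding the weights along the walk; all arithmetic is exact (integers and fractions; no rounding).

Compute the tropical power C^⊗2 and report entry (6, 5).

C^⊗2:
  [-1, -11, -12, -13, -3, 4, -6]
  [-3, -12, -13, -14, -15, -12, -13]
  [-5, -11, -15, -17, -9, -4, -4]
  [-8, -7, -8, -12, -7, -10, -5]
  [0, -10, -10, -15, 4, -13, -4]
  [1, -9, -3, -4, 0, -1, -4]
  [-5, -6, -7, -12, -17, 1, -15]
Key observation: the optimum is the walk 6->1->5, with weight (-4) + 4 = 0.
Optimal value attained by: walk 6->1->5.
Answer: (C^⊗2)[6][5] = 0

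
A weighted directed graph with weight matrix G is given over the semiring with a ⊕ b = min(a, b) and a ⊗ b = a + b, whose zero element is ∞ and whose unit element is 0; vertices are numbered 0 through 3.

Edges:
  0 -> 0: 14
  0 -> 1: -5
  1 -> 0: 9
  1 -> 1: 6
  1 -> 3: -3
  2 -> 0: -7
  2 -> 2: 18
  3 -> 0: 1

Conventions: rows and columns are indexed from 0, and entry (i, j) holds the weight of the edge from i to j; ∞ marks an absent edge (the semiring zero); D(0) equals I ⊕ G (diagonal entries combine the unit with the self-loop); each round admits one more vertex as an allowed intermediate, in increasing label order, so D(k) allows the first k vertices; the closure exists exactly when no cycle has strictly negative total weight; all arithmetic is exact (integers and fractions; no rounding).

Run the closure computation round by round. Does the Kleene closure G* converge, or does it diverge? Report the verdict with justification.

D(0):
  [0, -5, ∞, ∞]
  [9, 0, ∞, -3]
  [-7, ∞, 0, ∞]
  [1, ∞, ∞, 0]
D(1):
  [0, -5, ∞, ∞]
  [9, 0, ∞, -3]
  [-7, -12, 0, ∞]
  [1, -4, ∞, 0]
Detection: at round 2, diagonal entry (3, 3) turns strictly negative.
Key observation: the cycle 3->0->1->3 has total weight 1 + (-5) + (-3), which is strictly negative.
Answer: DIVERGES — negative cycle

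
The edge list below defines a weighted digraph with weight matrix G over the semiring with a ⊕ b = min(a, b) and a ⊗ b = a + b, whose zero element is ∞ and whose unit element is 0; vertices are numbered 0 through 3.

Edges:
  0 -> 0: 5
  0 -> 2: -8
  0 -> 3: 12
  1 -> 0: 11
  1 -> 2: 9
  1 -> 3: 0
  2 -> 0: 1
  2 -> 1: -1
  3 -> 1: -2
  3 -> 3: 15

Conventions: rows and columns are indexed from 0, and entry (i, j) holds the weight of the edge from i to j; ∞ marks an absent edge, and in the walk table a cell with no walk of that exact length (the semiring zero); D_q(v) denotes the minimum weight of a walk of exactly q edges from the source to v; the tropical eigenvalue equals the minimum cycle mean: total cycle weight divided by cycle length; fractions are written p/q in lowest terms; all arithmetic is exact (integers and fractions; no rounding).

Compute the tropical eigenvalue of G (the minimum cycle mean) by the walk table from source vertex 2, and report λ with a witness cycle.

q=0: [∞, ∞, 0, ∞]
q=1: [1, -1, ∞, ∞]
q=2: [6, ∞, -7, -1]
q=3: [-6, -8, -2, 14]
q=4: [-1, -3, -14, -8]
Optimal cycle mean attained by: cycle 0->2->0, total (-8) + 1, length 2.
Answer: λ = -7/2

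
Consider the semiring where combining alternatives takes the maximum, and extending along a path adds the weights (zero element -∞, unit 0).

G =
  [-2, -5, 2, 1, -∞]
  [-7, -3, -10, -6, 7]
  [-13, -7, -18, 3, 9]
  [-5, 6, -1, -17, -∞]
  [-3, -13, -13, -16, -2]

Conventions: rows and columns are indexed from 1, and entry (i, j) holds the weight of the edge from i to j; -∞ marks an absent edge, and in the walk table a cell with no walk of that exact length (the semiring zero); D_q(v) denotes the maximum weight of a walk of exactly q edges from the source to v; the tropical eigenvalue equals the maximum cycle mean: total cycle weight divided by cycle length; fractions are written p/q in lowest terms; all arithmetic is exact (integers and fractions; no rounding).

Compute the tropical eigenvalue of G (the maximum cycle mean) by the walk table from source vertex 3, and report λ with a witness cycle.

q=0: [-∞, -∞, 0, -∞, -∞]
q=1: [-13, -7, -18, 3, 9]
q=2: [6, 9, 2, -7, 7]
q=3: [4, 6, 8, 7, 16]
q=4: [13, 13, 6, 11, 17]
q=5: [14, 17, 15, 14, 20]
Optimal cycle mean attained by: cycle 1->3->4->2->5->1, total 2 + 3 + 6 + 7 + (-3), length 5.
Answer: λ = 3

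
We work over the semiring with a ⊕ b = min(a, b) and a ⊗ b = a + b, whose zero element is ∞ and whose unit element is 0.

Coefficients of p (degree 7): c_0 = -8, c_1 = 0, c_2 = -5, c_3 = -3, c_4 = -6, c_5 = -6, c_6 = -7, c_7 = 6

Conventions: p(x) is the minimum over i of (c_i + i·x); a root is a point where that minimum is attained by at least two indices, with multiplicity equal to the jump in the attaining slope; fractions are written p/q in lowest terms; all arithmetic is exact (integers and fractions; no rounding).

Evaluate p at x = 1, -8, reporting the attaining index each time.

p(1) = min(-8+0·1=-8, 0+1·1=1, -5+2·1=-3, -3+3·1=0, -6+4·1=-2, -6+5·1=-1, -7+6·1=-1, 6+7·1=13) = -8 (attained by i=0)
p(-8) = min(-8+0·(-8)=-8, 0+1·(-8)=-8, -5+2·(-8)=-21, -3+3·(-8)=-27, -6+4·(-8)=-38, -6+5·(-8)=-46, -7+6·(-8)=-55, 6+7·(-8)=-50) = -55 (attained by i=6)
Answer: p(1) = -8; p(-8) = -55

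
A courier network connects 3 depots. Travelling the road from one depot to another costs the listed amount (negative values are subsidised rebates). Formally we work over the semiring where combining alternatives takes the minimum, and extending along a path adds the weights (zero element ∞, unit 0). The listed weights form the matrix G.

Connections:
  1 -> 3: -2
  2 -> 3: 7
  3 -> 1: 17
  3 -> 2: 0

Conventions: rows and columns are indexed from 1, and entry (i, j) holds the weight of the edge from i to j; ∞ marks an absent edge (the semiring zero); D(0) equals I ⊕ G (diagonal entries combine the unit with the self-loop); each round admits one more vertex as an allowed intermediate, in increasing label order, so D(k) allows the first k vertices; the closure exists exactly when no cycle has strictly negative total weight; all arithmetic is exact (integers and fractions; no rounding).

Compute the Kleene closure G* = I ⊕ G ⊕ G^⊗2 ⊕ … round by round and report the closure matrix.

D(0):
  [0, ∞, -2]
  [∞, 0, 7]
  [17, 0, 0]
D(1):
  [0, ∞, -2]
  [∞, 0, 7]
  [17, 0, 0]
D(2):
  [0, ∞, -2]
  [∞, 0, 7]
  [17, 0, 0]
D(3):
  [0, -2, -2]
  [24, 0, 7]
  [17, 0, 0]
Answer: G* = [[0, -2, -2], [24, 0, 7], [17, 0, 0]]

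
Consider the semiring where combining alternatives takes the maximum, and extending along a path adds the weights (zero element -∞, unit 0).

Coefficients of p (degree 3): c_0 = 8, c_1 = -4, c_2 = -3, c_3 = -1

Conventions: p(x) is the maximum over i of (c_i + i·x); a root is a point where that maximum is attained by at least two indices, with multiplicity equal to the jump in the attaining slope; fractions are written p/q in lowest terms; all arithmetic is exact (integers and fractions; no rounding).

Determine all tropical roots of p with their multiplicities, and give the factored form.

hull edge (i=0, c=8) to (i=3, c=-1): slope -3, span 3
Factored form: p(x) = -1 ⊗ (x ⊕ 3) ⊗ (x ⊕ 3) ⊗ (x ⊕ 3)
Answer: roots = 3 (mult 3)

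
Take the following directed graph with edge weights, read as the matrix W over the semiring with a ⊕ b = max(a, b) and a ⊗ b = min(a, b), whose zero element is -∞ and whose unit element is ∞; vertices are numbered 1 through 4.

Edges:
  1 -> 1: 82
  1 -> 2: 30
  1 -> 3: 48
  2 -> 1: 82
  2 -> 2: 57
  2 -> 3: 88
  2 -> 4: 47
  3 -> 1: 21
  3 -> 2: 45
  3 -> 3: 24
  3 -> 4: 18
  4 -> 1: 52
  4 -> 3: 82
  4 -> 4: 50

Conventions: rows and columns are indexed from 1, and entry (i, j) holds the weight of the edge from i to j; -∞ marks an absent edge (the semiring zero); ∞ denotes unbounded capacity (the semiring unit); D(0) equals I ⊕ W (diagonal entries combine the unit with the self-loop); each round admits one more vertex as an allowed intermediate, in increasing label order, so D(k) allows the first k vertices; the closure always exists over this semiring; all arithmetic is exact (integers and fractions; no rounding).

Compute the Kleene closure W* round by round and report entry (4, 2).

D(0):
  [∞, 30, 48, -∞]
  [82, ∞, 88, 47]
  [21, 45, ∞, 18]
  [52, -∞, 82, ∞]
D(1):
  [∞, 30, 48, -∞]
  [82, ∞, 88, 47]
  [21, 45, ∞, 18]
  [52, 30, 82, ∞]
D(2):
  [∞, 30, 48, 30]
  [82, ∞, 88, 47]
  [45, 45, ∞, 45]
  [52, 30, 82, ∞]
D(3):
  [∞, 45, 48, 45]
  [82, ∞, 88, 47]
  [45, 45, ∞, 45]
  [52, 45, 82, ∞]
D(4):
  [∞, 45, 48, 45]
  [82, ∞, 88, 47]
  [45, 45, ∞, 45]
  [52, 45, 82, ∞]
Answer: W*[4][2] = 45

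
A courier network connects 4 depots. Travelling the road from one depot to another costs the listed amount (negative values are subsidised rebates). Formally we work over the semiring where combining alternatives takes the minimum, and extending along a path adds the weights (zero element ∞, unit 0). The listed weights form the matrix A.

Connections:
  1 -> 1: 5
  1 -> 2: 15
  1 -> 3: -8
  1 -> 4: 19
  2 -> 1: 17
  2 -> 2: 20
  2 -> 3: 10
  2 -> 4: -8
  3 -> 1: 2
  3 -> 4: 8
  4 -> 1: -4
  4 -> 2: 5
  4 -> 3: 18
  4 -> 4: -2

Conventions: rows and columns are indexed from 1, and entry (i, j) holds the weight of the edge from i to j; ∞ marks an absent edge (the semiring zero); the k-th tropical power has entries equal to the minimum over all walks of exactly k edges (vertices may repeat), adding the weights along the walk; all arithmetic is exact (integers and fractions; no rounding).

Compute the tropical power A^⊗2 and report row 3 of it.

A^⊗2:
  [-6, 20, -3, 0]
  [-12, -3, 9, -10]
  [4, 13, -6, 6]
  [-6, 3, -12, -4]
Answer: row 3 of A^⊗2 = [4, 13, -6, 6]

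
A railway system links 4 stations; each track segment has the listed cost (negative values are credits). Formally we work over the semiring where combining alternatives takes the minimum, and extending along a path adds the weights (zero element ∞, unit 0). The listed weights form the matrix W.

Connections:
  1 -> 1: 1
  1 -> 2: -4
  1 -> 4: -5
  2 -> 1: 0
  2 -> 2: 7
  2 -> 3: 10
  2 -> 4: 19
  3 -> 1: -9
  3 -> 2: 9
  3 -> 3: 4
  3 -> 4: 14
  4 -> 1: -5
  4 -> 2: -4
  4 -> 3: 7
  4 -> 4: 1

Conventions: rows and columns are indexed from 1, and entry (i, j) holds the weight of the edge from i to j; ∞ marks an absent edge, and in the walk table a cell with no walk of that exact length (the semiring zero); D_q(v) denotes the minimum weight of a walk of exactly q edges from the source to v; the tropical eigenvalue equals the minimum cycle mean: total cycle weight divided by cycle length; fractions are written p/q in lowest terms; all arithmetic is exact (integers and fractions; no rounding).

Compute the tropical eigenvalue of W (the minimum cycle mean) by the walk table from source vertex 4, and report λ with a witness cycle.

q=0: [∞, ∞, ∞, 0]
q=1: [-5, -4, 7, 1]
q=2: [-4, -9, 6, -10]
q=3: [-15, -14, -3, -9]
q=4: [-14, -19, -4, -20]
Optimal cycle mean attained by: cycle 1->4->1, total (-5) + (-5), length 2.
Answer: λ = -5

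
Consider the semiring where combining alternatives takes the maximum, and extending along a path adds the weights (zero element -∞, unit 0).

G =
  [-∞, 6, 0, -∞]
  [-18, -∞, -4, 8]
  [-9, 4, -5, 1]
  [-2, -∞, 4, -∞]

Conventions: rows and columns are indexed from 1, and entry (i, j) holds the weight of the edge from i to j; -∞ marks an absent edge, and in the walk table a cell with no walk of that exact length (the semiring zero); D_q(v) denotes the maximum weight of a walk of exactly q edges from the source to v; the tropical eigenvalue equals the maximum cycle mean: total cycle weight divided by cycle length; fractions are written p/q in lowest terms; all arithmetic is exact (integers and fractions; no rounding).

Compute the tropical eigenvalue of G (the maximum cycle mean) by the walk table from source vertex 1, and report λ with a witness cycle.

q=0: [0, -∞, -∞, -∞]
q=1: [-∞, 6, 0, -∞]
q=2: [-9, 4, 2, 14]
q=3: [12, 6, 18, 12]
q=4: [10, 22, 16, 19]
Optimal cycle mean attained by: cycle 2->4->3->2, total 8 + 4 + 4, length 3.
Answer: λ = 16/3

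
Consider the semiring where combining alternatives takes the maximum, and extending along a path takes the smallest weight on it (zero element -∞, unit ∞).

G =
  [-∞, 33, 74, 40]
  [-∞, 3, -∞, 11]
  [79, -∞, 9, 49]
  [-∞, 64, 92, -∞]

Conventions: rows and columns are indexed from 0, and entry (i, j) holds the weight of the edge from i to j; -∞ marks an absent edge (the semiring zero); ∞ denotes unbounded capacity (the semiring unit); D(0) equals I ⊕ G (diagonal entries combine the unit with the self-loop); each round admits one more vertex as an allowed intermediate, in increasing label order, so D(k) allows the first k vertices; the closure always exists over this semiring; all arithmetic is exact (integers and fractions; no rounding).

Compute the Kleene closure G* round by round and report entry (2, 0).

D(0):
  [∞, 33, 74, 40]
  [-∞, ∞, -∞, 11]
  [79, -∞, ∞, 49]
  [-∞, 64, 92, ∞]
D(1):
  [∞, 33, 74, 40]
  [-∞, ∞, -∞, 11]
  [79, 33, ∞, 49]
  [-∞, 64, 92, ∞]
D(2):
  [∞, 33, 74, 40]
  [-∞, ∞, -∞, 11]
  [79, 33, ∞, 49]
  [-∞, 64, 92, ∞]
D(3):
  [∞, 33, 74, 49]
  [-∞, ∞, -∞, 11]
  [79, 33, ∞, 49]
  [79, 64, 92, ∞]
D(4):
  [∞, 49, 74, 49]
  [11, ∞, 11, 11]
  [79, 49, ∞, 49]
  [79, 64, 92, ∞]
Answer: G*[2][0] = 79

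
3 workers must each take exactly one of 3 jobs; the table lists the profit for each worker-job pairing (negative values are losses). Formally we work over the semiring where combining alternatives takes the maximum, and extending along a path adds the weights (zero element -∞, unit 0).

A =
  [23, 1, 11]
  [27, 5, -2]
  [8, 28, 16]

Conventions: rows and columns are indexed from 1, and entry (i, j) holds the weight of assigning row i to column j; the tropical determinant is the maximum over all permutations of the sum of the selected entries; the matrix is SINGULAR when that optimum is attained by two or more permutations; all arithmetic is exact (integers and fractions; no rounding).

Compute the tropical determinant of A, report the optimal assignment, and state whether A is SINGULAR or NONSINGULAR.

σ = (1, 2, 3): 23 + 5 + 16 = 44
σ = (1, 3, 2): 23 + (-2) + 28 = 49
σ = (2, 1, 3): 1 + 27 + 16 = 44
σ = (2, 3, 1): 1 + (-2) + 8 = 7
σ = (3, 1, 2): 11 + 27 + 28 = 66
σ = (3, 2, 1): 11 + 5 + 8 = 24
Optimal value attained by: σ = (3, 1, 2).
Answer: det⊕(A) = 66; verdict: NONSINGULAR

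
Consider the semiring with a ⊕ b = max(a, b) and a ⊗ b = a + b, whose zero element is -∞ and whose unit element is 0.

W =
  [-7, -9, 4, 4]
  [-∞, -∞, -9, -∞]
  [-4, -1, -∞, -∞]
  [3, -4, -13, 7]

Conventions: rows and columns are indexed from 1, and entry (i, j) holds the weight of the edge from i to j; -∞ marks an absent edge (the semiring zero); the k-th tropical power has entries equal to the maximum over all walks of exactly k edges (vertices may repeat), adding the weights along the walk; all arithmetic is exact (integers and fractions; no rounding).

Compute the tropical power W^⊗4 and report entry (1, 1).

W^⊗2:
  [7, 3, -3, 11]
  [-13, -10, -∞, -∞]
  [-11, -13, 0, 0]
  [10, 3, 7, 14]
W^⊗3:
  [14, 7, 11, 18]
  [-20, -22, -9, -9]
  [3, -1, -7, 7]
  [17, 10, 14, 21]
W^⊗4:
  [21, 14, 18, 25]
  [-6, -10, -16, -2]
  [10, 3, 7, 14]
  [24, 17, 21, 28]
Key observation: the optimum is the walk 1->4->4->4->1, with weight 4 + 7 + 7 + 3 = 21.
Optimal value attained by: walk 1->4->4->4->1.
Answer: (W^⊗4)[1][1] = 21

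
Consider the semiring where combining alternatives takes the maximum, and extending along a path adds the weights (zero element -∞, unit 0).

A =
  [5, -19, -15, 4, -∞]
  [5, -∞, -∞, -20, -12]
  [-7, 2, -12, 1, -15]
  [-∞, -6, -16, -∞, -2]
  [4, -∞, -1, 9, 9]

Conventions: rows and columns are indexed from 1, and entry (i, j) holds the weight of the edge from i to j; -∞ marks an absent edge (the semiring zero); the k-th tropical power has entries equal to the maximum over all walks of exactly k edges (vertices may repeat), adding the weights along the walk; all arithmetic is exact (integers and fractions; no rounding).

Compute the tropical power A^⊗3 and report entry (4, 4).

A^⊗2:
  [10, -2, -10, 9, 2]
  [10, -14, -10, 9, -3]
  [7, -5, -15, -3, -1]
  [2, -14, -3, 7, 7]
  [13, 3, 8, 18, 18]
A^⊗3:
  [15, 3, 1, 14, 11]
  [15, 3, -4, 14, 7]
  [12, -9, -2, 11, 8]
  [11, 1, 6, 16, 16]
  [22, 12, 17, 27, 27]
Key observation: the optimum is the walk 4->5->5->4, with weight (-2) + 9 + 9 = 16.
Optimal value attained by: walk 4->5->5->4.
Answer: (A^⊗3)[4][4] = 16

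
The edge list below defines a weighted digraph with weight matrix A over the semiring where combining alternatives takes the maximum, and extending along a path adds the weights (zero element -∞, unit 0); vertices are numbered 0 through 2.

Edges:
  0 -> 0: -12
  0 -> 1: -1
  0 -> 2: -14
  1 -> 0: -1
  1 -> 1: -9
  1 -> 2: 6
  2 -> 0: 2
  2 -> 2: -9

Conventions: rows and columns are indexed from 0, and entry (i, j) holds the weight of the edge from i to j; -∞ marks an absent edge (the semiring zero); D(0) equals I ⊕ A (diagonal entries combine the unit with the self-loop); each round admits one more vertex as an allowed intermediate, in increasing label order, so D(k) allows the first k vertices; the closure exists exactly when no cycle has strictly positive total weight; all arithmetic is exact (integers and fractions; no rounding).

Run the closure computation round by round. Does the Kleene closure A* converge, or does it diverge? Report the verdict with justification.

D(0):
  [0, -1, -14]
  [-1, 0, 6]
  [2, -∞, 0]
D(1):
  [0, -1, -14]
  [-1, 0, 6]
  [2, 1, 0]
Detection: at round 2, diagonal entry (2, 2) turns strictly positive.
Key observation: the cycle 2->0->1->2 has total weight 2 + (-1) + 6, which is strictly positive.
Answer: DIVERGES — positive cycle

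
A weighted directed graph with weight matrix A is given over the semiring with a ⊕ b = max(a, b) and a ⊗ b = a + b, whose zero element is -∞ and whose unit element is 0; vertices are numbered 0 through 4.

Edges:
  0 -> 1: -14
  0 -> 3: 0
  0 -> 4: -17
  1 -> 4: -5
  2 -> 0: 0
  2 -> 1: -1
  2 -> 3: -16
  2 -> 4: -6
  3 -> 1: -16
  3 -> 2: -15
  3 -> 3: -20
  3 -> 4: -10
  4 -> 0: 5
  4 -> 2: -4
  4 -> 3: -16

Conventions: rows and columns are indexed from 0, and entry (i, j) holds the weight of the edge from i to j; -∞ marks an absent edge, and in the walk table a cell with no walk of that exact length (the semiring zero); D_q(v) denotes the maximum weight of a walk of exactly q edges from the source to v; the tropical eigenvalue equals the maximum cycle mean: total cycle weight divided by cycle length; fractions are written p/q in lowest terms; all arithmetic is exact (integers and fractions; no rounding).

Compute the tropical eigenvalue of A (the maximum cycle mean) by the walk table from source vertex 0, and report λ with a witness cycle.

q=0: [0, -∞, -∞, -∞, -∞]
q=1: [-∞, -14, -∞, 0, -17]
q=2: [-12, -16, -15, -20, -10]
q=3: [-5, -16, -14, -12, -21]
q=4: [-14, -15, -25, -5, -20]
q=5: [-15, -21, -20, -14, -15]
Optimal cycle mean attained by: cycle 0->3->4->0, total 0 + (-10) + 5, length 3.
Answer: λ = -5/3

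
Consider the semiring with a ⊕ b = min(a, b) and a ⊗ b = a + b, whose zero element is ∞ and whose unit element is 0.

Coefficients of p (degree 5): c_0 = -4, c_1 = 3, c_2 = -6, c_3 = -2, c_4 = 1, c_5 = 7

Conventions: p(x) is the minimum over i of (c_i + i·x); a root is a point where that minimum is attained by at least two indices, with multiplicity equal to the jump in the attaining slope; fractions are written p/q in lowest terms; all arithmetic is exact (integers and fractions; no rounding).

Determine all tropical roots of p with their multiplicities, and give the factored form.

hull edge (i=0, c=-4) to (i=2, c=-6): slope -1, span 2
hull edge (i=2, c=-6) to (i=4, c=1): slope 7/2, span 2
hull edge (i=4, c=1) to (i=5, c=7): slope 6, span 1
Factored form: p(x) = 7 ⊗ (x ⊕ (-6)) ⊗ (x ⊕ (-7/2)) ⊗ (x ⊕ (-7/2)) ⊗ (x ⊕ 1) ⊗ (x ⊕ 1)
Answer: roots = -6 (mult 1), -7/2 (mult 2), 1 (mult 2)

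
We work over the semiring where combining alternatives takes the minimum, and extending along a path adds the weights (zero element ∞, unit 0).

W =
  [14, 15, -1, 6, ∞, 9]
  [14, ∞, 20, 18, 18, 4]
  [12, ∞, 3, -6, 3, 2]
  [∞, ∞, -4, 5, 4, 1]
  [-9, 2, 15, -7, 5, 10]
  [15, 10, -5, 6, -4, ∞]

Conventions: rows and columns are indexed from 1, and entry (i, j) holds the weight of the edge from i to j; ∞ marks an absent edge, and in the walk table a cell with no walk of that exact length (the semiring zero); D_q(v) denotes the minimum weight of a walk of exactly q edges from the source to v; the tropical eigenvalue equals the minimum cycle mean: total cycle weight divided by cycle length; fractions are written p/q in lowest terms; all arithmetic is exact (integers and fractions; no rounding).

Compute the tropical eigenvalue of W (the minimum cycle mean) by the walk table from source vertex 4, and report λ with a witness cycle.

q=0: [∞, ∞, ∞, 0, ∞, ∞]
q=1: [∞, ∞, -4, 5, 4, 1]
q=2: [-5, 6, -4, -10, -3, -2]
q=3: [-12, -1, -14, -10, -6, -9]
q=4: [-15, -4, -14, -20, -13, -12]
q=5: [-22, -11, -24, -20, -16, -19]
q=6: [-25, -14, -24, -30, -23, -22]
Optimal cycle mean attained by: cycle 3->4->3, total (-6) + (-4), length 2.
Answer: λ = -5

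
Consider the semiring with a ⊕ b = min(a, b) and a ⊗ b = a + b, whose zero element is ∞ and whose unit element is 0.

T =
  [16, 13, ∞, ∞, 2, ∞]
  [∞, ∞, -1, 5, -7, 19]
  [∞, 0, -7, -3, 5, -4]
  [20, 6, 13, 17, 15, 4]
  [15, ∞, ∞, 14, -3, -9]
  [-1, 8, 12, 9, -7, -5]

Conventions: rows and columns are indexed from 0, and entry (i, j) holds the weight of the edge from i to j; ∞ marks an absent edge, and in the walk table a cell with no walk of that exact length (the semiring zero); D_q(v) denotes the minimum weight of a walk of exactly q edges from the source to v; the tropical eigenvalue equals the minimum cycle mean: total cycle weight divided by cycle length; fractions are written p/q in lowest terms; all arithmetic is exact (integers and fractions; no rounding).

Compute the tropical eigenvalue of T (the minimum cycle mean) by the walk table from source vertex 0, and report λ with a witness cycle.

q=0: [0, ∞, ∞, ∞, ∞, ∞]
q=1: [16, 13, ∞, ∞, 2, ∞]
q=2: [17, 29, 12, 16, -1, -7]
q=3: [-8, 1, 5, 2, -14, -12]
q=4: [-13, -4, -2, -3, -19, -23]
q=5: [-24, -15, -11, -14, -30, -28]
q=6: [-29, -20, -18, -19, -35, -39]
Optimal cycle mean attained by: cycle 4->5->4, total (-9) + (-7), length 2.
Answer: λ = -8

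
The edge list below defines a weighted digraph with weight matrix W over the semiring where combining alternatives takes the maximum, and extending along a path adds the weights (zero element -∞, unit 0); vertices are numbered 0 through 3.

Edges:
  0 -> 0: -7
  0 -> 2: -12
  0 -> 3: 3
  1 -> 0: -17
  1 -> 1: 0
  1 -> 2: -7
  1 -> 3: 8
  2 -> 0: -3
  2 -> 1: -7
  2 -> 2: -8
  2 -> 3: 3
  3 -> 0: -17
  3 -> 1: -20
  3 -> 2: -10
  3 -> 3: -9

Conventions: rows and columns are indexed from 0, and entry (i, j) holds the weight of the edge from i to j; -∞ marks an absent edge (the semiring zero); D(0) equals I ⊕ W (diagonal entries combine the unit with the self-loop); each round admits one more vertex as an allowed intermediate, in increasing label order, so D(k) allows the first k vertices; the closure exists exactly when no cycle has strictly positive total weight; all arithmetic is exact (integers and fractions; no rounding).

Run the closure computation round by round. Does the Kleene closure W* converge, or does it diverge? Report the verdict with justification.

D(0):
  [0, -∞, -12, 3]
  [-17, 0, -7, 8]
  [-3, -7, 0, 3]
  [-17, -20, -10, 0]
D(1):
  [0, -∞, -12, 3]
  [-17, 0, -7, 8]
  [-3, -7, 0, 3]
  [-17, -20, -10, 0]
D(2):
  [0, -∞, -12, 3]
  [-17, 0, -7, 8]
  [-3, -7, 0, 3]
  [-17, -20, -10, 0]
D(3):
  [0, -19, -12, 3]
  [-10, 0, -7, 8]
  [-3, -7, 0, 3]
  [-13, -17, -10, 0]
D(4):
  [0, -14, -7, 3]
  [-5, 0, -2, 8]
  [-3, -7, 0, 3]
  [-13, -17, -10, 0]
Key observation: every diagonal entry stays at the unit through all rounds, so no improving cycle exists.
Answer: CONVERGES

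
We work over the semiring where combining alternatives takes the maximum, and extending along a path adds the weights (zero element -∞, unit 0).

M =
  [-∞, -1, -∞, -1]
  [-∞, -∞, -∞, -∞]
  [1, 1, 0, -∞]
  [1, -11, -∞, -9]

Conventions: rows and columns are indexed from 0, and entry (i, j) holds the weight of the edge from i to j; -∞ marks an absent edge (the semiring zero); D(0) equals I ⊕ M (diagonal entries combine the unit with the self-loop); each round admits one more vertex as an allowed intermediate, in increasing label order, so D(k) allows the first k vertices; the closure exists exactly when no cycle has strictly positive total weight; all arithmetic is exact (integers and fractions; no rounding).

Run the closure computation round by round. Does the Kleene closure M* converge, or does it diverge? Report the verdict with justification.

D(0):
  [0, -1, -∞, -1]
  [-∞, 0, -∞, -∞]
  [1, 1, 0, -∞]
  [1, -11, -∞, 0]
D(1):
  [0, -1, -∞, -1]
  [-∞, 0, -∞, -∞]
  [1, 1, 0, 0]
  [1, 0, -∞, 0]
D(2):
  [0, -1, -∞, -1]
  [-∞, 0, -∞, -∞]
  [1, 1, 0, 0]
  [1, 0, -∞, 0]
D(3):
  [0, -1, -∞, -1]
  [-∞, 0, -∞, -∞]
  [1, 1, 0, 0]
  [1, 0, -∞, 0]
D(4):
  [0, -1, -∞, -1]
  [-∞, 0, -∞, -∞]
  [1, 1, 0, 0]
  [1, 0, -∞, 0]
Key observation: every diagonal entry stays at the unit through all rounds, so no improving cycle exists.
Answer: CONVERGES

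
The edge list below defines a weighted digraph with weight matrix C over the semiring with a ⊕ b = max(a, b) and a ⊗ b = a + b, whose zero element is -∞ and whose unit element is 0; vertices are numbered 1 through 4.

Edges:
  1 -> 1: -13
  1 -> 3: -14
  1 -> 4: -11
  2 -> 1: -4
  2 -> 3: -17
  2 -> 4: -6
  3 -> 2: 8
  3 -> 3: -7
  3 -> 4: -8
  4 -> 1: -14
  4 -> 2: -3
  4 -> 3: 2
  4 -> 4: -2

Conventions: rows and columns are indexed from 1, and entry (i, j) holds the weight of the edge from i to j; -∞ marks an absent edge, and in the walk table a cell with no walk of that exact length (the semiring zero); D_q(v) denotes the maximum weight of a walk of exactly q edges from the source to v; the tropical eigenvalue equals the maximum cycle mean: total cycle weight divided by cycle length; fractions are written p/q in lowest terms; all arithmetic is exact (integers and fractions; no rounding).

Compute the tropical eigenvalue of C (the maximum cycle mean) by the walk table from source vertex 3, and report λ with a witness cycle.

q=0: [-∞, -∞, 0, -∞]
q=1: [-∞, 8, -7, -8]
q=2: [4, 1, -6, 2]
q=3: [-3, 2, 4, 0]
q=4: [-2, 12, 2, -2]
Optimal cycle mean attained by: cycle 2->4->3->2, total (-6) + 2 + 8, length 3.
Answer: λ = 4/3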